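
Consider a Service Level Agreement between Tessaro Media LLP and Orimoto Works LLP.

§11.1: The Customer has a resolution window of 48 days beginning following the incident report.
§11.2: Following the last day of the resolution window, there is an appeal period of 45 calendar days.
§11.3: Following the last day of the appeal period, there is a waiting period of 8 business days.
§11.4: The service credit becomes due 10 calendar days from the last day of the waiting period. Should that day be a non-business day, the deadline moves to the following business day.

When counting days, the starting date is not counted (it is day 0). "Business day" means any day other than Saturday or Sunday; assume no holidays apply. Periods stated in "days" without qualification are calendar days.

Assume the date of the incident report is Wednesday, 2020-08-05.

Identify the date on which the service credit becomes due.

2020-11-30

The last day of the resolution window: 2020-08-05 + 48 days = 2020-09-22.
Adding 45 calendar days to 2020-09-22 gives 2020-11-06, which is the last day of the appeal period.
The last day of the waiting period: 8 business days after Friday, 2020-11-06, skipping weekends — Nov 9, Nov 10, Nov 11, Nov 12, Nov 13, Nov 16, Nov 17, Nov 18 — lands on Wednesday, 2020-11-18.
Adding 10 calendar days to 2020-11-18 gives 2020-11-28, which is the date on which the service credit becomes due. That falls on a Saturday, so it rolls to the next business day, Monday, 2020-11-30.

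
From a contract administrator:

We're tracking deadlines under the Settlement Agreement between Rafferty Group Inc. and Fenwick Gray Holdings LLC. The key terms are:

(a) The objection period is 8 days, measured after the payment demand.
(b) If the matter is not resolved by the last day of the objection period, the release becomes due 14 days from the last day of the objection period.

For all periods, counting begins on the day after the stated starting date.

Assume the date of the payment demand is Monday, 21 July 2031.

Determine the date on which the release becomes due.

Adding 8 calendar days to 21 July 2031 gives 29 July 2031, which is the last day of the objection period.
Adding 14 calendar days to 29 July 2031 gives 12 August 2031, which is the date on which the release becomes due.

12 August 2031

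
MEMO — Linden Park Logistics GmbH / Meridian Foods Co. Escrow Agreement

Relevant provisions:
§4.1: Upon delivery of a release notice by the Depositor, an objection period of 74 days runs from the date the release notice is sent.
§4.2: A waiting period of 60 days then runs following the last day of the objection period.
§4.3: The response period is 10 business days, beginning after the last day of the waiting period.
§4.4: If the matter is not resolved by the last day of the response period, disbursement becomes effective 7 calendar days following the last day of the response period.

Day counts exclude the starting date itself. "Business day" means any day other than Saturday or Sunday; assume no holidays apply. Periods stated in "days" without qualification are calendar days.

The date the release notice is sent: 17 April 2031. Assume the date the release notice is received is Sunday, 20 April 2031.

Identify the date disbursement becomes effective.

19 September 2031

The last day of the objection period: 17 April 2031 + 74 days = 30 June 2031.
The last day of the waiting period: 30 June 2031 + 60 days = 29 August 2031.
The last day of the response period: 10 business days after Friday, 29 August 2031, skipping weekends — Sep 1, Sep 2, Sep 3, Sep 4, Sep 5, Sep 8, Sep 9, Sep 10, Sep 11, Sep 12 — lands on Friday, 12 September 2031.
The date disbursement becomes effective: 7 calendar days after 12 September 2031 is 19 September 2031.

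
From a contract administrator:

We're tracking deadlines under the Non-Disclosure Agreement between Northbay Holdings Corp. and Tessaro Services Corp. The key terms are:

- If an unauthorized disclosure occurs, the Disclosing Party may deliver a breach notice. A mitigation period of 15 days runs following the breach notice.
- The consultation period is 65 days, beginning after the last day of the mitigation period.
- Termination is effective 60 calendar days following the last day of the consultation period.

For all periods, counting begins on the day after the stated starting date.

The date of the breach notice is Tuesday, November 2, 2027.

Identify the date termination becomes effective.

March 21, 2028

The last day of the mitigation period: November 2, 2027 + 15 days = November 17, 2027.
The last day of the consultation period: November 17, 2027 + 65 days = January 21, 2028.
Adding 60 calendar days to January 21, 2028 gives March 21, 2028, which is the date termination becomes effective.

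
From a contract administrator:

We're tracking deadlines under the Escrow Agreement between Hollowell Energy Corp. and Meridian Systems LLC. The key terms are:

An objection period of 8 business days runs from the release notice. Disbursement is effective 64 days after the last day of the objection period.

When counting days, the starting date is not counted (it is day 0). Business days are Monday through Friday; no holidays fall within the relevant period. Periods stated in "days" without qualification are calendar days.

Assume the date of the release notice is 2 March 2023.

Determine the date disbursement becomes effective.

From Thursday, 2 March 2023, 8 business days (Mar 3, Mar 6, Mar 7, Mar 8, Mar 9, Mar 10, Mar 13, Mar 14, skipping weekends) brings us to Tuesday, 14 March 2023, which is the last day of the objection period.
Adding 64 calendar days to 14 March 2023 gives 17 May 2023, which is the date disbursement becomes effective.

17 May 2023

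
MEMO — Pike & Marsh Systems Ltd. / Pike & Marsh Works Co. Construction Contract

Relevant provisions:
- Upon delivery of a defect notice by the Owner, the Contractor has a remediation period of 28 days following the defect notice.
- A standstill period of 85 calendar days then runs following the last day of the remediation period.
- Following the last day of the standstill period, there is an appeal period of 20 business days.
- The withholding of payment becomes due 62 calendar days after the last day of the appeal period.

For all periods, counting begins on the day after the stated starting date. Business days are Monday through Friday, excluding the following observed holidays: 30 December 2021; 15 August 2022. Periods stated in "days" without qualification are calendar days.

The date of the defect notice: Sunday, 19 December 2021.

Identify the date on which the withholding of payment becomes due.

10 July 2022

Adding 28 calendar days to 19 December 2021 gives 16 January 2022, which is the last day of the remediation period.
The last day of the standstill period: 85 calendar days after 16 January 2022 is 11 April 2022.
The last day of the appeal period: 20 business days after Monday, 11 April 2022, skipping weekends — Apr 12, Apr 13, Apr 14, Apr 15, …, May 5, May 6, May 9 — lands on Monday, 9 May 2022.
The date on which the withholding of payment becomes due: 9 May 2022 + 62 days = 10 July 2022.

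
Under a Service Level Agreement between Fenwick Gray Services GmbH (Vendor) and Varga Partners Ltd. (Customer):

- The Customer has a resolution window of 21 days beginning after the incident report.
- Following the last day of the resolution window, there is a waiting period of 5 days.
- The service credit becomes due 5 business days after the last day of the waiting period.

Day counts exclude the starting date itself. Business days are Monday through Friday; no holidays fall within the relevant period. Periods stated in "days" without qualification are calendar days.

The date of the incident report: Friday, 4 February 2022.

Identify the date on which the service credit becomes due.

9 March 2022

The last day of the resolution window: 4 February 2022 + 21 days = 25 February 2022.
The last day of the waiting period: 25 February 2022 + 5 days = 2 March 2022.
The date on which the service credit becomes due: counting 5 business days from Wednesday, 2 March 2022 (Mar 3, Mar 4, Mar 7, Mar 8, Mar 9, skipping weekends) reaches Wednesday, 9 March 2022.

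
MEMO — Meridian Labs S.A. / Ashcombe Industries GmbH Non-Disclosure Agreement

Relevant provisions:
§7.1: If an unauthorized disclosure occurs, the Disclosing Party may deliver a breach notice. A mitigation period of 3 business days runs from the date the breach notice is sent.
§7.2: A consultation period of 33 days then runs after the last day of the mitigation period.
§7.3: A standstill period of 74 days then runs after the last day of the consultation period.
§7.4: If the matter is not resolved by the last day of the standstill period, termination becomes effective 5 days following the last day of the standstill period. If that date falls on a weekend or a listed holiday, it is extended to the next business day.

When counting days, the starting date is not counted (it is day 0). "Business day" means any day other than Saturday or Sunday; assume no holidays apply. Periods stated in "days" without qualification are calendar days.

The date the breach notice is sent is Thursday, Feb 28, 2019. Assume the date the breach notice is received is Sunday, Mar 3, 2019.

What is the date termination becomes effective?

The last day of the mitigation period: 3 business days after Thursday, Feb 28, 2019, skipping weekends — Mar 1, Mar 4, Mar 5 — lands on Tuesday, Mar 5, 2019.
The last day of the consultation period: Mar 5, 2019 + 33 days = Apr 7, 2019.
Adding 74 calendar days to Apr 7, 2019 gives Jun 20, 2019, which is the last day of the standstill period.
The date termination becomes effective: Jun 20, 2019 + 5 days = Jun 25, 2019. Jun 25, 2019 is a Tuesday, so no roll-forward applies.

Jun 25, 2019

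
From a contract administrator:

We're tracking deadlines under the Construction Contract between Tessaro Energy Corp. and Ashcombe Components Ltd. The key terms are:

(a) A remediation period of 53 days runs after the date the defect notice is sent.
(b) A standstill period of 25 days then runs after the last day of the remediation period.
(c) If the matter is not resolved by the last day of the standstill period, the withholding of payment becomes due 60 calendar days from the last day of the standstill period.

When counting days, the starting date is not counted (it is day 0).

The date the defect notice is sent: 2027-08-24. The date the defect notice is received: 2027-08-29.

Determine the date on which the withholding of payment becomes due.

The last day of the remediation period: 2027-08-24 + 53 days = 2027-10-16.
The last day of the standstill period: 25 calendar days after 2027-10-16 is 2027-11-10.
The date on which the withholding of payment becomes due: 60 calendar days after 2027-11-10 is 2028-01-09.

2028-01-09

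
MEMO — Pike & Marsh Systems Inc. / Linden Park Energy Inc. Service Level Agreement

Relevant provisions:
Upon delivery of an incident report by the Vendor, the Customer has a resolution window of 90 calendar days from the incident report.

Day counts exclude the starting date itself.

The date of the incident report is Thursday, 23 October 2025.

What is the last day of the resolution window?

21 January 2026

The last day of the resolution window: 90 calendar days after 23 October 2025 is 21 January 2026.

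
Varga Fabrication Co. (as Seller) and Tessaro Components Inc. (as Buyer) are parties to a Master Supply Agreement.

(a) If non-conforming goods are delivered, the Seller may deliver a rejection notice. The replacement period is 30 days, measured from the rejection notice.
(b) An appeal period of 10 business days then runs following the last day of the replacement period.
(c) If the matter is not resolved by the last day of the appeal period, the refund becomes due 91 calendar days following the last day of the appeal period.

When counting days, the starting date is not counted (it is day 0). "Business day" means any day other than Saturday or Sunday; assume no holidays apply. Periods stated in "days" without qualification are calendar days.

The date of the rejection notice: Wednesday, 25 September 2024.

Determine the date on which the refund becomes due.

7 February 2025

The last day of the replacement period: 30 calendar days after 25 September 2024 is 25 October 2024.
The last day of the appeal period: 10 business days after Friday, 25 October 2024, skipping weekends — Oct 28, Oct 29, Oct 30, Oct 31, Nov 1, Nov 4, Nov 5, Nov 6, Nov 7, Nov 8 — lands on Friday, 8 November 2024.
The date on which the refund becomes due: 8 November 2024 + 91 days = 7 February 2025.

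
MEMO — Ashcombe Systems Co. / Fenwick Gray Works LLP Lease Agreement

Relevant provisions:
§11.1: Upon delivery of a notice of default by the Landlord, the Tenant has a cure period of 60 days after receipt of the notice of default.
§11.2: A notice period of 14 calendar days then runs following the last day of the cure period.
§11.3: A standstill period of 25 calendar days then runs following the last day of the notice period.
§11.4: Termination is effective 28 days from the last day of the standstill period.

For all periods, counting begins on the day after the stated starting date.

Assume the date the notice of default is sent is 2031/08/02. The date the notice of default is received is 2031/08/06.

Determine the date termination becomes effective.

The last day of the cure period: 60 calendar days after 2031/08/06 is 2031/10/05.
The last day of the notice period: 14 calendar days after 2031/10/05 is 2031/10/19.
The last day of the standstill period: 2031/10/19 + 25 days = 2031/11/13.
The date termination becomes effective: 28 calendar days after 2031/11/13 is 2031/12/11.

2031/12/11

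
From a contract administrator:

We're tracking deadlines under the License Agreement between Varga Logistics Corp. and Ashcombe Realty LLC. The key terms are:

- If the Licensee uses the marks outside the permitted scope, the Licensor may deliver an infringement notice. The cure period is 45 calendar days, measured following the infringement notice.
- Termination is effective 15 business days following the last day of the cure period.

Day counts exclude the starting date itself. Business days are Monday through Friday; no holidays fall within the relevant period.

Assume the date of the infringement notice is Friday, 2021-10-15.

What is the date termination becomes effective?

The last day of the cure period: 45 calendar days after 2021-10-15 is 2021-11-29.
The date termination becomes effective: counting 15 business days from Monday, 2021-11-29 (Nov 30, Dec 1, Dec 2, Dec 3, …, Dec 16, Dec 17, Dec 20, skipping weekends) reaches Monday, 2021-12-20.

2021-12-20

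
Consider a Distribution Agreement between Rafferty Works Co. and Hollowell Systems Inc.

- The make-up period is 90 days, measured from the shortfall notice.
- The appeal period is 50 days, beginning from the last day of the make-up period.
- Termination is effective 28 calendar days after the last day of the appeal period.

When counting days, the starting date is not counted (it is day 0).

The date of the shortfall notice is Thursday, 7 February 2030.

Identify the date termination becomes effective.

25 July 2030

The last day of the make-up period: 7 February 2030 + 90 days = 8 May 2030.
Adding 50 calendar days to 8 May 2030 gives 27 June 2030, which is the last day of the appeal period.
The date termination becomes effective: 27 June 2030 + 28 days = 25 July 2030.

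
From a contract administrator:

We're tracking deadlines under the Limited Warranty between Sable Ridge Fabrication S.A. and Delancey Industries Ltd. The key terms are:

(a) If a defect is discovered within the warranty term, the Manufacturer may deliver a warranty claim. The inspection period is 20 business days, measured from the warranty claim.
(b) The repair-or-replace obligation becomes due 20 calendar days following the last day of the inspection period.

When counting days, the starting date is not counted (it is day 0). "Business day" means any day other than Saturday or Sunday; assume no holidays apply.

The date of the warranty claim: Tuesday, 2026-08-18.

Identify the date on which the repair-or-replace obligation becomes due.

The last day of the inspection period: 20 business days after Tuesday, 2026-08-18, skipping weekends — Aug 19, Aug 20, Aug 21, Aug 24, …, Sep 11, Sep 14, Sep 15 — lands on Tuesday, 2026-09-15.
The date on which the repair-or-replace obligation becomes due: 20 calendar days after 2026-09-15 is 2026-10-05.

2026-10-05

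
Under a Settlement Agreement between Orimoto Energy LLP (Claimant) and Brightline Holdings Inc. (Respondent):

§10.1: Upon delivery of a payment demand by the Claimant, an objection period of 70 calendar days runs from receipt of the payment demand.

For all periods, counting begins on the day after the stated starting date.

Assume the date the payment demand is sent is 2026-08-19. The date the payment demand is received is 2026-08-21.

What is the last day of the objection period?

2026-10-30

The last day of the objection period: 2026-08-21 + 70 days = 2026-10-30.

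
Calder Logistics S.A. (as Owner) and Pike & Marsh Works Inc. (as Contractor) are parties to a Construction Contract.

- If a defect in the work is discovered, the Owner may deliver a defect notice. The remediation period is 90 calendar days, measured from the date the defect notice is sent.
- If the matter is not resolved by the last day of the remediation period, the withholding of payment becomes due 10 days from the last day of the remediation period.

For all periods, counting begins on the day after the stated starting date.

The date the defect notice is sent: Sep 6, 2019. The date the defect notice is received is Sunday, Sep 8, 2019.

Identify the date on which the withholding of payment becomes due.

Adding 90 calendar days to Sep 6, 2019 gives Dec 5, 2019, which is the last day of the remediation period.
The date on which the withholding of payment becomes due: 10 calendar days after Dec 5, 2019 is Dec 15, 2019.

Dec 15, 2019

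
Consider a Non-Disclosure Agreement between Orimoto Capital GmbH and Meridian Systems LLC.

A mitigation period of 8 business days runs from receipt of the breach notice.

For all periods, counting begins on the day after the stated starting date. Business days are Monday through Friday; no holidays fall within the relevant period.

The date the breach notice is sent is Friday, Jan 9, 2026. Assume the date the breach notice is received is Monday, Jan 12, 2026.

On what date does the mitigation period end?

Jan 22, 2026

From Monday, Jan 12, 2026, 8 business days (Jan 13, Jan 14, Jan 15, Jan 16, Jan 19, Jan 20, Jan 21, Jan 22, skipping weekends) brings us to Thursday, Jan 22, 2026, which is the last day of the mitigation period.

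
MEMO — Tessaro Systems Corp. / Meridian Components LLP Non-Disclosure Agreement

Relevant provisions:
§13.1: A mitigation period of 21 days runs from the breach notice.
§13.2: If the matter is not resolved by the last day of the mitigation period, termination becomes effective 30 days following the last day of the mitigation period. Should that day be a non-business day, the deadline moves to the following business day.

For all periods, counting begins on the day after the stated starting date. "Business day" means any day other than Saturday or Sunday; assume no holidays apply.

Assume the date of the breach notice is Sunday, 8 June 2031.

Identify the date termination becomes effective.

29 July 2031

Adding 21 calendar days to 8 June 2031 gives 29 June 2031, which is the last day of the mitigation period.
Adding 30 calendar days to 29 June 2031 gives 29 July 2031, which is the date termination becomes effective. 29 July 2031 is a Tuesday, so no roll-forward applies.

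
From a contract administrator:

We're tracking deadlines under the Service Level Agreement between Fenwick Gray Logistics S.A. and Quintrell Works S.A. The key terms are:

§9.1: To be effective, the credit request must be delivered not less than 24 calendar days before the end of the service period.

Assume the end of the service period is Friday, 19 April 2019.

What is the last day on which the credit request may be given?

26 March 2019

Counting back 24 calendar days from 19 April 2019 gives 26 March 2019.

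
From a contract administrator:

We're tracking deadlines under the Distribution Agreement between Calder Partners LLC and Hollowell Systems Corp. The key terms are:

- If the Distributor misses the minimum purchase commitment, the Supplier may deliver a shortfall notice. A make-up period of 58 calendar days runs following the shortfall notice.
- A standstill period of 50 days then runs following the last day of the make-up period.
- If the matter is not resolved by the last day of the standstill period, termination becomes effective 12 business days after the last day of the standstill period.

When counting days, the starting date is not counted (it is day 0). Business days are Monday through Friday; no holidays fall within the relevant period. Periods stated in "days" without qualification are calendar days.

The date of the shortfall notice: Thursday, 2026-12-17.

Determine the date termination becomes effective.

The last day of the make-up period: 58 calendar days after 2026-12-17 is 2027-02-13.
The last day of the standstill period: 50 calendar days after 2027-02-13 is 2027-04-04.
From Sunday, 2027-04-04, 12 business days (Apr 5, Apr 6, Apr 7, Apr 8, …, Apr 16, Apr 19, Apr 20, skipping weekends) brings us to Tuesday, 2027-04-20, which is the date termination becomes effective.

2027-04-20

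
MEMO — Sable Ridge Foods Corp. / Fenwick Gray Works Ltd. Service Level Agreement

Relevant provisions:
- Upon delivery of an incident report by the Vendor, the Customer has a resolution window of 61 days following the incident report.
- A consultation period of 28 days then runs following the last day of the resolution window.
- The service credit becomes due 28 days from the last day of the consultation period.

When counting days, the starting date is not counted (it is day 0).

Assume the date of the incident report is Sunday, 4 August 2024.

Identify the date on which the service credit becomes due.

Adding 61 calendar days to 4 August 2024 gives 4 October 2024, which is the last day of the resolution window.
The last day of the consultation period: 4 October 2024 + 28 days = 1 November 2024.
The date on which the service credit becomes due: 28 calendar days after 1 November 2024 is 29 November 2024.

29 November 2024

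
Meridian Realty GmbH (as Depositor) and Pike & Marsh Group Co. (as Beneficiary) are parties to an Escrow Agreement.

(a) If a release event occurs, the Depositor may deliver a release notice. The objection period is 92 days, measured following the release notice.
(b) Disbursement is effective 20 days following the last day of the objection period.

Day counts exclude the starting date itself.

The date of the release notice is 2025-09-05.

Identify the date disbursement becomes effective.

The last day of the objection period: 2025-09-05 + 92 days = 2025-12-06.
Adding 20 calendar days to 2025-12-06 gives 2025-12-26, which is the date disbursement becomes effective.

2025-12-26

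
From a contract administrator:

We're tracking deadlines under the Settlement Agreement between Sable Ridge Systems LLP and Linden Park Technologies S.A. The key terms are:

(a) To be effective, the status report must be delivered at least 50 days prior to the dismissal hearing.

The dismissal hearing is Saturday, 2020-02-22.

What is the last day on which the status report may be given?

Counting back 50 calendar days from 2020-02-22 gives 2020-01-03.

2020-01-03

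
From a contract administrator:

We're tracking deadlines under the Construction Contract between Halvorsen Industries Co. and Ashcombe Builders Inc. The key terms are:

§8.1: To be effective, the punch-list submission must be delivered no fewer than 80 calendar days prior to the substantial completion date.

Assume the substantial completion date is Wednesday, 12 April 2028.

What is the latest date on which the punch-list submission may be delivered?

23 January 2028

12 April 2028 minus 80 days is 23 January 2028.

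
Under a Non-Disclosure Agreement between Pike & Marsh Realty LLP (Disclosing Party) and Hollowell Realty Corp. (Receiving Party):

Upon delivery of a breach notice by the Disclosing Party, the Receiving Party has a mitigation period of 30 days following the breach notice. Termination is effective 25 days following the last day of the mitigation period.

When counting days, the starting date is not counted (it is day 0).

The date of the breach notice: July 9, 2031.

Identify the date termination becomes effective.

The last day of the mitigation period: 30 calendar days after July 9, 2031 is August 8, 2031.
The date termination becomes effective: August 8, 2031 + 25 days = September 2, 2031.

September 2, 2031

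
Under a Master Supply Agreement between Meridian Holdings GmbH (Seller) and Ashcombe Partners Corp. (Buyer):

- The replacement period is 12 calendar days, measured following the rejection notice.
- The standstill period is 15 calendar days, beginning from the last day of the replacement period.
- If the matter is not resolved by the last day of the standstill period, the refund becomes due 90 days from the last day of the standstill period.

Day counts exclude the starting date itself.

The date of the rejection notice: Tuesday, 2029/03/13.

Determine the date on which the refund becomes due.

2029/07/08

The last day of the replacement period: 12 calendar days after 2029/03/13 is 2029/03/25.
Adding 15 calendar days to 2029/03/25 gives 2029/04/09, which is the last day of the standstill period.
Adding 90 calendar days to 2029/04/09 gives 2029/07/08, which is the date on which the refund becomes due.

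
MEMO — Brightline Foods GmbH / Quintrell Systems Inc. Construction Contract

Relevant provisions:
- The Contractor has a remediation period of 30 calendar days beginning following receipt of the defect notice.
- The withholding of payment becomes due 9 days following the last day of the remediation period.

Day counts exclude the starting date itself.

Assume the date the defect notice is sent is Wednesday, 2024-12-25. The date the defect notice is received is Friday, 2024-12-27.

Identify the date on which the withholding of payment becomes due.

The last day of the remediation period: 30 calendar days after 2024-12-27 is 2025-01-26.
The date on which the withholding of payment becomes due: 2025-01-26 + 9 days = 2025-02-04.

2025-02-04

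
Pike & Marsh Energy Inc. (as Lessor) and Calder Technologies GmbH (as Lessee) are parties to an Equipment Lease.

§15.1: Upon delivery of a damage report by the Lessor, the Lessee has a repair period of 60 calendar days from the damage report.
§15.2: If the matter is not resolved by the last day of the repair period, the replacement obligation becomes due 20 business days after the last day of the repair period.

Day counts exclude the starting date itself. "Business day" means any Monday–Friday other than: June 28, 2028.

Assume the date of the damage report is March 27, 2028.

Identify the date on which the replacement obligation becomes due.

Adding 60 calendar days to March 27, 2028 gives May 26, 2028, which is the last day of the repair period.
The date on which the replacement obligation becomes due: counting 20 business days from Friday, May 26, 2028 (May 29, May 30, May 31, Jun 1, …, Jun 21, Jun 22, Jun 23, skipping weekends) reaches Friday, June 23, 2028.

June 23, 2028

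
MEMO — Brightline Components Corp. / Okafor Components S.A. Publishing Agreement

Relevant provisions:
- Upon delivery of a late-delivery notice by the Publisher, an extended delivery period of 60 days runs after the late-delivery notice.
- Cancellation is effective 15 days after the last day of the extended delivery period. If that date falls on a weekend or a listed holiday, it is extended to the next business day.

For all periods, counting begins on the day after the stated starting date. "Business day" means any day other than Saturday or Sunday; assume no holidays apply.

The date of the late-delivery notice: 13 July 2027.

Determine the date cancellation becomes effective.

27 September 2027

Adding 60 calendar days to 13 July 2027 gives 11 September 2027, which is the last day of the extended delivery period.
Adding 15 calendar days to 11 September 2027 gives 26 September 2027, which is the date cancellation becomes effective. That falls on a Sunday, so it rolls to the next business day, Monday, 27 September 2027.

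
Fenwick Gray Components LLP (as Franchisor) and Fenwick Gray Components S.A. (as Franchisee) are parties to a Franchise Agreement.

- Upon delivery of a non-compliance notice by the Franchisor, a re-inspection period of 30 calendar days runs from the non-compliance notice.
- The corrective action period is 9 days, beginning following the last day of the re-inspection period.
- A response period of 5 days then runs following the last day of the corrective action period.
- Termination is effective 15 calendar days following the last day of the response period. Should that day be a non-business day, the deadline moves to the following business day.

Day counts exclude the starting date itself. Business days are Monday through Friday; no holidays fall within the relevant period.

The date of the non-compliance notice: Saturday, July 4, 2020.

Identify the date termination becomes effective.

Adding 30 calendar days to July 4, 2020 gives August 3, 2020, which is the last day of the re-inspection period.
The last day of the corrective action period: 9 calendar days after August 3, 2020 is August 12, 2020.
The last day of the response period: 5 calendar days after August 12, 2020 is August 17, 2020.
Adding 15 calendar days to August 17, 2020 gives September 1, 2020, which is the date termination becomes effective. September 1, 2020 is a Tuesday, so no roll-forward applies.

September 1, 2020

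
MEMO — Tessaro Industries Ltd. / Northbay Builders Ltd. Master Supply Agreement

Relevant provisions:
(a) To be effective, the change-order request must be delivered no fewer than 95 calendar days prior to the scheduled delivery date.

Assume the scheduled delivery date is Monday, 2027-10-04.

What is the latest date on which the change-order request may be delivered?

2027-10-04 minus 95 days is 2027-07-01.

2027-07-01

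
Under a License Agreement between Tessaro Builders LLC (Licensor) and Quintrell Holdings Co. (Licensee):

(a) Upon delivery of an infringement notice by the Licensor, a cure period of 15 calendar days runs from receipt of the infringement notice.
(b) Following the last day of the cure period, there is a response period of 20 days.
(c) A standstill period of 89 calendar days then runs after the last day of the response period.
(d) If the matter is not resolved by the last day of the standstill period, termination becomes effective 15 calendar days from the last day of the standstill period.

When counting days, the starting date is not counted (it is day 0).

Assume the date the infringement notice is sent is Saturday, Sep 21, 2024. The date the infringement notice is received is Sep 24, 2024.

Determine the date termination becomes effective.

The last day of the cure period: Sep 24, 2024 + 15 days = Oct 9, 2024.
Adding 20 calendar days to Oct 9, 2024 gives Oct 29, 2024, which is the last day of the response period.
The last day of the standstill period: 89 calendar days after Oct 29, 2024 is Jan 26, 2025.
The date termination becomes effective: Jan 26, 2025 + 15 days = Feb 10, 2025.

Feb 10, 2025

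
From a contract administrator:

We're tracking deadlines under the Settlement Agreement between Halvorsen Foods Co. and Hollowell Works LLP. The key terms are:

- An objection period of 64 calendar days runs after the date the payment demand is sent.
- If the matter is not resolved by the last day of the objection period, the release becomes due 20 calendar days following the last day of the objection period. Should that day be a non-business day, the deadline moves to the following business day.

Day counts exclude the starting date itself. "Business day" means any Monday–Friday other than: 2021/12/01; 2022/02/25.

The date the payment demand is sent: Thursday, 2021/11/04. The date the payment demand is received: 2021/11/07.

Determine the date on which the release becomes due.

The last day of the objection period: 64 calendar days after 2021/11/04 is 2022/01/07.
The date on which the release becomes due: 20 calendar days after 2022/01/07 is 2022/01/27. 2022/01/27 is a Thursday and is not a listed holiday, so no roll-forward applies.

2022/01/27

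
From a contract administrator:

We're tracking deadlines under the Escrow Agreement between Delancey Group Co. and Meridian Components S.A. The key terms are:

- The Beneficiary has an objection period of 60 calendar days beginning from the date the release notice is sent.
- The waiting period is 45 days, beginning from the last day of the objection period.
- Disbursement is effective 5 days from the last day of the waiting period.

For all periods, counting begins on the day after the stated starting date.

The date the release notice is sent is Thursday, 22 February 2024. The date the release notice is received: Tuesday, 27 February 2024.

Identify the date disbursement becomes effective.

Adding 60 calendar days to 22 February 2024 gives 22 April 2024, which is the last day of the objection period.
The last day of the waiting period: 22 April 2024 + 45 days = 6 June 2024.
The date disbursement becomes effective: 6 June 2024 + 5 days = 11 June 2024.

11 June 2024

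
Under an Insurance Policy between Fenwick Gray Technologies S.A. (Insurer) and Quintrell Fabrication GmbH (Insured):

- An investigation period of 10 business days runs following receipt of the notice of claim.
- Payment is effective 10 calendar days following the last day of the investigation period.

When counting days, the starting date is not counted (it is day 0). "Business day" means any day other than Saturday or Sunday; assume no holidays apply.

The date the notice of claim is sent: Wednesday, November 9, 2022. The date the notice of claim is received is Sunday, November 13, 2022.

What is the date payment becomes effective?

December 5, 2022

From Sunday, November 13, 2022, 10 business days (Nov 14, Nov 15, Nov 16, Nov 17, Nov 18, Nov 21, Nov 22, Nov 23, Nov 24, Nov 25, skipping weekends) brings us to Friday, November 25, 2022, which is the last day of the investigation period.
Adding 10 calendar days to November 25, 2022 gives December 5, 2022, which is the date payment becomes effective.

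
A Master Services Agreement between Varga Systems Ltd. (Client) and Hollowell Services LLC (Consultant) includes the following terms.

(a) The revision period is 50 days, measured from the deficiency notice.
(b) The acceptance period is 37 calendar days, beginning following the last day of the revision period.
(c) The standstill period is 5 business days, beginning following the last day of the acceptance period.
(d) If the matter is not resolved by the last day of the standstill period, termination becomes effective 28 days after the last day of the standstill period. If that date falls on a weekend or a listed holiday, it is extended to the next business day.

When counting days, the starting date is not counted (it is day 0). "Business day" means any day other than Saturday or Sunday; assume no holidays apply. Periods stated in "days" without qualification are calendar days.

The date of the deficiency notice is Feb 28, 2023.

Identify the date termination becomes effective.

The last day of the revision period: Feb 28, 2023 + 50 days = Apr 19, 2023.
The last day of the acceptance period: Apr 19, 2023 + 37 days = May 26, 2023.
The last day of the standstill period: counting 5 business days from Friday, May 26, 2023 (May 29, May 30, May 31, Jun 1, Jun 2, skipping weekends) reaches Friday, Jun 2, 2023.
Adding 28 calendar days to Jun 2, 2023 gives Jun 30, 2023, which is the date termination becomes effective. Jun 30, 2023 is a Friday, so no roll-forward applies.

Jun 30, 2023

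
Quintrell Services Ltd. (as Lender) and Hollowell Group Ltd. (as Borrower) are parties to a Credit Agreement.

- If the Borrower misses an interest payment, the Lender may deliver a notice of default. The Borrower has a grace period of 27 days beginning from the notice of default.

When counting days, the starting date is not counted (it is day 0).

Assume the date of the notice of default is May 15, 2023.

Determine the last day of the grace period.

June 11, 2023

The last day of the grace period: May 15, 2023 + 27 days = June 11, 2023.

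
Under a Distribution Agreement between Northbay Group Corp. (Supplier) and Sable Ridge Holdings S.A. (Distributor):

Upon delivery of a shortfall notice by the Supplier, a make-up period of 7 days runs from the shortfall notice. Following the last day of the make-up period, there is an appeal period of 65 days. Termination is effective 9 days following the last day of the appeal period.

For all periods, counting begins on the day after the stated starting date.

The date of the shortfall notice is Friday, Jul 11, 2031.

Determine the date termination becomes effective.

Adding 7 calendar days to Jul 11, 2031 gives Jul 18, 2031, which is the last day of the make-up period.
The last day of the appeal period: Jul 18, 2031 + 65 days = Sep 21, 2031.
Adding 9 calendar days to Sep 21, 2031 gives Sep 30, 2031, which is the date termination becomes effective.

Sep 30, 2031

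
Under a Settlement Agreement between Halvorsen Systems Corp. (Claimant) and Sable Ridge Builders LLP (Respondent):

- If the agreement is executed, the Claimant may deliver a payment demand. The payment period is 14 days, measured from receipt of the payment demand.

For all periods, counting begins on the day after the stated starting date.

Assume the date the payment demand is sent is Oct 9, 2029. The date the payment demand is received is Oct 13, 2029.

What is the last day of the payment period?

Oct 27, 2029

The last day of the payment period: 14 calendar days after Oct 13, 2029 is Oct 27, 2029.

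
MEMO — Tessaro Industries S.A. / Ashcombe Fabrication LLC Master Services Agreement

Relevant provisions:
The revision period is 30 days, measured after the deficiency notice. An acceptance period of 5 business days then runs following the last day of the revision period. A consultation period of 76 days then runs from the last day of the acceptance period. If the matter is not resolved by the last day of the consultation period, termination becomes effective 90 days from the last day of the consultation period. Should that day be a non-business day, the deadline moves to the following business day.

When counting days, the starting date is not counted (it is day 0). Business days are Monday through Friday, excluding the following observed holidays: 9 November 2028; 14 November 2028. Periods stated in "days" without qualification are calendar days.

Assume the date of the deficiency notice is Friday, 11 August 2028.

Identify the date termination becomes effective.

The last day of the revision period: 11 August 2028 + 30 days = 10 September 2028.
The last day of the acceptance period: counting 5 business days from Sunday, 10 September 2028 (Sep 11, Sep 12, Sep 13, Sep 14, Sep 15, skipping weekends) reaches Friday, 15 September 2028.
The last day of the consultation period: 76 calendar days after 15 September 2028 is 30 November 2028.
The date termination becomes effective: 30 November 2028 + 90 days = 28 February 2029. 28 February 2029 is a Wednesday and is not a listed holiday, so no roll-forward applies.

28 February 2029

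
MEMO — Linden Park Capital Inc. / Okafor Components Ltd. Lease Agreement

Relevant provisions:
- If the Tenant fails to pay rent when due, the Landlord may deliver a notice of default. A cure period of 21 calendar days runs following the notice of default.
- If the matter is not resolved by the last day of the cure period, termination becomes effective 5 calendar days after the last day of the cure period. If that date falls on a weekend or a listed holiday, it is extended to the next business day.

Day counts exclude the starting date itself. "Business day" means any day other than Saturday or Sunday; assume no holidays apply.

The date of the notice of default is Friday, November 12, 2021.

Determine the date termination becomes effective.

The last day of the cure period: November 12, 2021 + 21 days = December 3, 2021.
Adding 5 calendar days to December 3, 2021 gives December 8, 2021, which is the date termination becomes effective. December 8, 2021 is a Wednesday, so no roll-forward applies.

December 8, 2021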